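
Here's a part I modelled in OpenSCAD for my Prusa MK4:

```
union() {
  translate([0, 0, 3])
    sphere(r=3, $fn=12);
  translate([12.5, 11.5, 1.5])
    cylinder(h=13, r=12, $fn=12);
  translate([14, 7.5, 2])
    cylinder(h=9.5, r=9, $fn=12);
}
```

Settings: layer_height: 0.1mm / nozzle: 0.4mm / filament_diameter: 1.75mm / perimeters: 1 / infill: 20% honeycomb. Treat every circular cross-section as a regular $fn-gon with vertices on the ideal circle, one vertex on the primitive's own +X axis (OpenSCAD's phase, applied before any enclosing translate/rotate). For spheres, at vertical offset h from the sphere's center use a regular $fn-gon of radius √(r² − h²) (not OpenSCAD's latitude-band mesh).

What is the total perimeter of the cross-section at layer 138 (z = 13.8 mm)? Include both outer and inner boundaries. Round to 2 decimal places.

74.54 mm

At z = 13.8 mm: the sphere does not reach this height (|z−center|=10.800 > r=3); the cylinder at (12.5, 11.5): section is a regular 12-gon, circumradius r=12 (perimeter = 2·12·12.000·sin(180°/12) = 74.54 mm); the cylinder at (14, 7.5) is absent (z outside [2, 11.5]); Combining (union): only the r=12 cylinder at (12.5, 11.5) is present, so the union is just that shape — boundary = 74.54 mm. Overall, the cross-section is a single solid region. Total boundary length (outer) = 74.54 mm.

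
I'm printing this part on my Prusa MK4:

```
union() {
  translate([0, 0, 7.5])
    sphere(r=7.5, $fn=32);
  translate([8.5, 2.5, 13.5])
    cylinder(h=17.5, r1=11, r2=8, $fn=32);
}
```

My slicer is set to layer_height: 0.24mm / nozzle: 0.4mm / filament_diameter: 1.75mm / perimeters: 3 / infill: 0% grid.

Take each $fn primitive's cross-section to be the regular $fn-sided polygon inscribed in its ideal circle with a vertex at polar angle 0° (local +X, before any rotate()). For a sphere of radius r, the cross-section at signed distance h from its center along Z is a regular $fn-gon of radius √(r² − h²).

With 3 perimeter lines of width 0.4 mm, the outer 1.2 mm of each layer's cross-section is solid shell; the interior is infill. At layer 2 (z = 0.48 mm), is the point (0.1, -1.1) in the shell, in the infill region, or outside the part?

At z = 0.48 mm: the r=7.5 sphere contributes a regular 32-gon of circumradius √(7.5²−7.02²) = 2.640; the cone at (8.5, 2.5) does not reach this height (z outside [13.5, 31]); Merging all regions: only the r=7.5 sphere is present, so the union is just that shape — 1 connected region. Overall, the cross-section is a single solid region. The nearest boundary edge runs (-0.00, -2.64)→(0.52, -2.59); distance from the point to it = 1.52 mm. The point is inside the cross-section and 1.52 mm from the nearest boundary — more than the 1.2 mm shell width (3 × 0.4), so it's in the infill interior.

infill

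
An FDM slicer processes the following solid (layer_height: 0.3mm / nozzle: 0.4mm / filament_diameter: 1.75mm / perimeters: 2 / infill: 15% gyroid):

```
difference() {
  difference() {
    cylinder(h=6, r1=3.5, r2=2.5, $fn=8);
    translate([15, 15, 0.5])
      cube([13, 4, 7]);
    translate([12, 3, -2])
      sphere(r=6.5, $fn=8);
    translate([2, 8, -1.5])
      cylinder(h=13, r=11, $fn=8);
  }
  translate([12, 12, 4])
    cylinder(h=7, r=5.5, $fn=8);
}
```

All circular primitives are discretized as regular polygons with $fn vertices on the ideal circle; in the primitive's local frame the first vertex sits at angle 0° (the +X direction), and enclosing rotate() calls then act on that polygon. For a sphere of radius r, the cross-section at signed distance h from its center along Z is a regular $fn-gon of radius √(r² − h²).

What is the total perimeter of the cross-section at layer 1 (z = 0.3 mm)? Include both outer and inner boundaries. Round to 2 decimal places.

At z = 0.3 mm: the cone contributes a regular 8-gon of circumradius 3.450 (interpolated between r1=3.5 and r2=2.5 at t=0.050) (perimeter = 2·8·3.450·sin(180°/8) = 21.12 mm); the cube at (15, 15) is not intersected at this z (z outside [0.5, 7.5]); the r=6.5 sphere at (12, 3) contributes a regular 8-gon of circumradius √(6.5²−2.3²) = 6.079 (perimeter = 2·8·6.079·sin(180°/8) = 37.22 mm); the r=11 cylinder at (2, 8) gives a regular 8-gon of circumradius 11 (constant along its height) (perimeter = 2·8·11.000·sin(180°/8) = 67.35 mm); After the difference (first − rest): starting from the cone, the r=6.5 sphere at (12, 3) misses the remaining region (no effect); the r=11 cylinder at (2, 8) partially overlaps it — only the 29.15 mm² overlap (of its 342.24 mm²) is removed, clipping the outline — boundary = 10.98 mm; the cylinder at (12, 12) is not intersected at this z (z outside [4, 11]); Subtracting the remaining from the first: none of the subtracted shapes is present at this height, so the result so far is unchanged — boundary = 10.98 mm. Overall, the cross-section is a single solid region. Total boundary length (outer) = 10.98 mm.

10.98 mm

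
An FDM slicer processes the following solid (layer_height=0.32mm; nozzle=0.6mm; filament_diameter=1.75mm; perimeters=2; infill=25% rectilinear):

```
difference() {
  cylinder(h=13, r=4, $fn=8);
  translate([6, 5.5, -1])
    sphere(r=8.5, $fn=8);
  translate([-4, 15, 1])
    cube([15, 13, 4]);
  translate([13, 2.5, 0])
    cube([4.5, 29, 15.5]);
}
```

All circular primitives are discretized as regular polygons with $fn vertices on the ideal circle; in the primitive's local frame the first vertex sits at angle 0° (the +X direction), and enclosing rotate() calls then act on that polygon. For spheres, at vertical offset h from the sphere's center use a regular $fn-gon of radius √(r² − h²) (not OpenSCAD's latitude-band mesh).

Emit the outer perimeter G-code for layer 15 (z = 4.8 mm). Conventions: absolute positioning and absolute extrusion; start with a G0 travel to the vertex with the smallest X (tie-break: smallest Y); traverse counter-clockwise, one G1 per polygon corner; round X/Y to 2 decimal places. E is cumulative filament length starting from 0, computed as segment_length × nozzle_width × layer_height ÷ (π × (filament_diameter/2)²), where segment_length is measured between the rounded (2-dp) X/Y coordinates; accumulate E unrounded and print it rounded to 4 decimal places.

At z = 4.8 mm: the r=4 cylinder gives a regular 8-gon of circumradius 4 (constant along its height); the sphere at (6, 5.5): section is a regular 8-gon, circumradius = √(r²−h²) = √(8.5²−5.8²) = 6.214; the cube at (-4, 15) (footprint 15×13) is included at this height; the cube at (13, 2.5) (footprint 4.5×29) is included at this height; Subtracting the remaining from the first: starting from the r=4 cylinder, the r=8.5 sphere at (6, 5.5) partially overlaps it — only the 5.21 mm² overlap (of its 109.21 mm²) is removed, clipping the outline; the 15×13 cube at (-4, 15) misses the remaining region (no effect); the 4.5×29 cube at (13, 2.5) misses the remaining region (no effect) — 1 connected region. The outline is a single polygon with 10 vertices. Extrusion per mm of travel: 0.6 × 0.32 / (π × 0.875²) = 0.079824. Accumulating E over each segment gives final E = 1.9552.

G0 X-4.00 Y0.00 Z4.80
G1 X-2.83 Y-2.83 E0.2444
G1 X0.00 Y-4.00 E0.4889
G1 X2.83 Y-2.83 E0.7333
G1 X4.00 Y0.00 E0.9778
G1 X3.94 Y0.14 E0.9899
G1 X1.61 Y1.11 E1.1914
G1 X0.49 Y3.80 E1.4240
G1 X0.00 Y4.00 E1.4663
G1 X-2.83 Y2.83 E1.7107
G1 X-4.00 Y0.00 E1.9552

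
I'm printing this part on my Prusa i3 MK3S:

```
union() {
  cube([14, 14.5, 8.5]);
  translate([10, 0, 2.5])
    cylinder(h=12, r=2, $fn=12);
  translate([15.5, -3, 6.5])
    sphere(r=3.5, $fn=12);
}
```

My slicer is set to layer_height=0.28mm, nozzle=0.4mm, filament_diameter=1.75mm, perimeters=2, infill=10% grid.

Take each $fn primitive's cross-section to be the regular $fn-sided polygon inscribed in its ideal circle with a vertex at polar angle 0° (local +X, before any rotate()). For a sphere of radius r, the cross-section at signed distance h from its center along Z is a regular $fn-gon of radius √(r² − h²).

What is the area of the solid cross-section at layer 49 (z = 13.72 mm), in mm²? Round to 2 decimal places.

12.00 mm²

At z = 13.72 mm: the cube does not reach this height (z outside [0, 8.5]); the r=2 cylinder at (10, 0) gives a regular 12-gon of circumradius 2 (constant along its height) (area = (12/2)·2.000²·sin(360°/12) = 12.00 mm²); the sphere at (15.5, -3) is not intersected at this z (|z−center|=7.220 > r=3.5); Combining (union): only the r=2 cylinder at (10, 0) is present, so the union is just that shape — area = 12.00 mm². Overall, the cross-section is a single solid region. Net area = 12.00 mm².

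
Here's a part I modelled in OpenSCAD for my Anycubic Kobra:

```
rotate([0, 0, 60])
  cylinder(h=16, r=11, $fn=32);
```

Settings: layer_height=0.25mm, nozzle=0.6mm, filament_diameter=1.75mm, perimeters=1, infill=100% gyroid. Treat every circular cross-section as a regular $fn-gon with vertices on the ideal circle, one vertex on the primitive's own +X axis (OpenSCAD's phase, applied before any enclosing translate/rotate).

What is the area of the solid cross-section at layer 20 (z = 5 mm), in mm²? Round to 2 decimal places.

377.69 mm²

At z = 5 mm: the r=11 cylinder contributes a regular 32-gon of circumradius 11 (area = (32/2)·11.000²·sin(360°/32) = 377.69 mm²); (rotated 60° about Z; rotation is an isometry so areas/perimeters/island counts are preserved). Overall, the cross-section is a single solid region. Net area = 377.69 mm².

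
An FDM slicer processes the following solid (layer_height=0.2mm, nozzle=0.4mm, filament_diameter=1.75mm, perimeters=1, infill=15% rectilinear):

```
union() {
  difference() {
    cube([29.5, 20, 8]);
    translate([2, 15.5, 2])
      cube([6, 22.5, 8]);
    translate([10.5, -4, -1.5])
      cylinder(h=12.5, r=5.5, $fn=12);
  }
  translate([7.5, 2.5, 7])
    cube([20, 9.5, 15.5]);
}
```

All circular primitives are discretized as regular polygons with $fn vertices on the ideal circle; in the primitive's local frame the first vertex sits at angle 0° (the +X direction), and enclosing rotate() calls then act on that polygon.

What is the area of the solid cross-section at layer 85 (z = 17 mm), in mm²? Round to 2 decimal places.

At z = 17 mm: the cube is not intersected at this z (z outside [0, 8]); the cube at (2, 15.5) is not intersected at this z (z outside [2, 10]); the cylinder at (10.5, -4) is not intersected at this z (z outside [-1.5, 11]); Subtracting the remaining from the first: the first operand is absent here, so nothing remains; the 20×9.5 cube at (7.5, 2.5) contributes its full rectangle (area 190.00 mm²); Combining (union): only the 20×9.5 cube at (7.5, 2.5) is present, so the union is just that shape — area = 190.00 mm². Overall, the cross-section is a single solid region. Net area = 190.00 mm².

190.00 mm²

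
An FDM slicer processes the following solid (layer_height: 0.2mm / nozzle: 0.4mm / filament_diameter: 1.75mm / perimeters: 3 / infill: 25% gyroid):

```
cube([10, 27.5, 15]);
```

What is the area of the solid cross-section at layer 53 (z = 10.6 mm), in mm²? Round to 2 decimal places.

At z = 10.6 mm: the 10×27.5 cube contributes its full rectangle (area 275.00 mm²). Overall, the cross-section is a single solid region. Net area = 275.00 mm².

275.00 mm²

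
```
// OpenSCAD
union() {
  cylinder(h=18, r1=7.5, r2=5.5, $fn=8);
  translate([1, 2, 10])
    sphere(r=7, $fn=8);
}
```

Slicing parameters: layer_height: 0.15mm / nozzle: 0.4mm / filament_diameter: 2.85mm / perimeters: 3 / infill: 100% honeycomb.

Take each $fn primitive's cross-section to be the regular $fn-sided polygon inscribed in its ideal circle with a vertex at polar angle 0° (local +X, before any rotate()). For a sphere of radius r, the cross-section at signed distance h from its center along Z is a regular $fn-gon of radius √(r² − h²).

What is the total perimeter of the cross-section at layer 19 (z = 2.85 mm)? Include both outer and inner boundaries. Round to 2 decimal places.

43.98 mm

At z = 2.85 mm: the cone (r1=7.5→r2=5.5) has section circumradius 7.183 here — a regular 8-gon (perimeter = 2·8·7.183·sin(180°/8) = 43.98 mm); the sphere at (1, 2) is not intersected at this z (|z−center|=7.150 > r=7); Combining (union): only the cone is present, so the union is just that shape — boundary = 43.98 mm. Overall, the cross-section is a single solid region. Total boundary length (outer) = 43.98 mm.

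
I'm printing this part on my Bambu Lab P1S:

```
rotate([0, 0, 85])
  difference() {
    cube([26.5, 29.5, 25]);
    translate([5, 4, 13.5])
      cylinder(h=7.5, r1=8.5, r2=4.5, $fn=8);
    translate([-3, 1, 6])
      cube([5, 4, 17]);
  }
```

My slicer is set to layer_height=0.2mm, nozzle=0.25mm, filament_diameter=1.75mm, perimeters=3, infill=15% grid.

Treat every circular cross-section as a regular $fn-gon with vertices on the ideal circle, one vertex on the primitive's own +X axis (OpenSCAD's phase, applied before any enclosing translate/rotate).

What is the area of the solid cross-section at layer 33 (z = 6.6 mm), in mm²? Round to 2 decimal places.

At z = 6.6 mm: the cube (footprint 26.5×29.5) is included at this height (area 781.75 mm²); the cone at (5, 4) is not intersected at this z (z outside [13.5, 21]); the 5×4 cube at (-3, 1) contributes its full rectangle (area 20.00 mm²); Taking the first minus the rest: starting from the 26.5×29.5 cube (781.75 mm²), the 5×4 cube at (-3, 1) partially overlaps it — only the 8.00 mm² overlap (of its 20.00 mm²) is removed, clipping the outline — area = 773.75 mm²; (rotated 85° about Z; rotation is an isometry so areas/perimeters/island counts are preserved). Overall, the cross-section is a single solid region. Net area = 773.75 mm².

773.75 mm²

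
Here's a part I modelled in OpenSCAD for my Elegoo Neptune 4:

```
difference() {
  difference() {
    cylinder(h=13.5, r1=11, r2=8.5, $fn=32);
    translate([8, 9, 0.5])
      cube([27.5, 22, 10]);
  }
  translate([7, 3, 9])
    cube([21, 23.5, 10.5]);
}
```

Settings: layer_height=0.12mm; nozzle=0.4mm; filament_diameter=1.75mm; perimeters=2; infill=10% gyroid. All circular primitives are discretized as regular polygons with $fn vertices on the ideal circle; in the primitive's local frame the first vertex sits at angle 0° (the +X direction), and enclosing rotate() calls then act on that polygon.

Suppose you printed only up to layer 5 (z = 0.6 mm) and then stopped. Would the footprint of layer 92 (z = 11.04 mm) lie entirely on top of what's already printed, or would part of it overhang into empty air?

entirely on top

Compare the two slices. At z = 0.6: the cone contributes a regular 32-gon of circumradius 10.889 (interpolated between r1=11 and r2=8.5 at t=0.044) (area = (32/2)·10.889²·sin(360°/32) = 370.10 mm²); the cube at (8, 9) is present — its section is the full 27.5×22 rectangle (area 605.00 mm²); Taking the first minus the rest: starting from the cone (370.10 mm²), the 27.5×22 cube at (8, 9) misses the remaining region (no effect) — area = 370.10 mm²; the cube at (7, 3) is not intersected at this z (z outside [9, 19.5]); Subtracting the remaining from the first: none of the subtracted shapes is present at this height, so the result so far is unchanged — area = 370.10 mm². At z = 11.04: the cone contributes a regular 32-gon of circumradius 8.956 (interpolated between r1=11 and r2=8.5 at t=0.818) (area = (32/2)·8.956²·sin(360°/32) = 250.35 mm²); the cube at (8, 9) does not reach this height (z outside [0.5, 10.5]); Subtracting the remaining from the first: none of the subtracted shapes is present at this height, so the cone is unchanged — area = 250.35 mm²; the cube at (7, 3) (footprint 21×23.5) is included at this height (area 493.50 mm²); After the difference (first − rest): starting from that combined region (250.35 mm²), the 21×23.5 cube at (7, 3) partially overlaps it — only the 2.02 mm² overlap (of its 493.50 mm²) is removed, clipping the outline — area = 248.32 mm². Checking containment: the cross-section at z = 11.04 is a subset of the cross-section at z = 0.6.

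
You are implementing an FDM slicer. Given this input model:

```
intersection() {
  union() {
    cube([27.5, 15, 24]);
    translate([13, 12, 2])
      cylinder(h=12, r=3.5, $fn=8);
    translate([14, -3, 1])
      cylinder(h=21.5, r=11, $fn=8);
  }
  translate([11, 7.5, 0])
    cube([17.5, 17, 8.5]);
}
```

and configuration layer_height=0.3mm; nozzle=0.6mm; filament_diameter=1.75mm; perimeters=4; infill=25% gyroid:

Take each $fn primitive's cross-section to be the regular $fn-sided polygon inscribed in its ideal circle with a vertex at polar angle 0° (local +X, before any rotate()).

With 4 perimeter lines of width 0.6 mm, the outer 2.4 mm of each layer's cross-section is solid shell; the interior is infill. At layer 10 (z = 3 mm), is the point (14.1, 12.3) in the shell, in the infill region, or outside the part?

infill

At z = 3 mm: the cube (footprint 27.5×15) is included at this height; the r=3.5 cylinder at (13, 12) gives a regular 8-gon of circumradius 3.5 (constant along its height); the cylinder at (14, -3): section is a regular 8-gon, circumradius r=11; Merging all regions: the regions partially overlap (shared area 142.89 mm²), so overlapping operands fuse into one piece — 1 connected region; the 17.5×17 cube at (11, 7.5) contributes its full rectangle; Taking the intersection: the 17.5×17 cube at (11, 7.5) partially overlaps the result so far; clipping to the common part keeps 124.35 mm² — 1 connected region. Overall, the cross-section is a single solid region. The nearest boundary edge runs (13.00, 15.50)→(14.21, 15.00); distance from the point to it = 2.70 mm. The point is inside the cross-section and 2.70 mm from the nearest boundary — more than the 2.4 mm shell width (4 × 0.6), so it's in the infill interior.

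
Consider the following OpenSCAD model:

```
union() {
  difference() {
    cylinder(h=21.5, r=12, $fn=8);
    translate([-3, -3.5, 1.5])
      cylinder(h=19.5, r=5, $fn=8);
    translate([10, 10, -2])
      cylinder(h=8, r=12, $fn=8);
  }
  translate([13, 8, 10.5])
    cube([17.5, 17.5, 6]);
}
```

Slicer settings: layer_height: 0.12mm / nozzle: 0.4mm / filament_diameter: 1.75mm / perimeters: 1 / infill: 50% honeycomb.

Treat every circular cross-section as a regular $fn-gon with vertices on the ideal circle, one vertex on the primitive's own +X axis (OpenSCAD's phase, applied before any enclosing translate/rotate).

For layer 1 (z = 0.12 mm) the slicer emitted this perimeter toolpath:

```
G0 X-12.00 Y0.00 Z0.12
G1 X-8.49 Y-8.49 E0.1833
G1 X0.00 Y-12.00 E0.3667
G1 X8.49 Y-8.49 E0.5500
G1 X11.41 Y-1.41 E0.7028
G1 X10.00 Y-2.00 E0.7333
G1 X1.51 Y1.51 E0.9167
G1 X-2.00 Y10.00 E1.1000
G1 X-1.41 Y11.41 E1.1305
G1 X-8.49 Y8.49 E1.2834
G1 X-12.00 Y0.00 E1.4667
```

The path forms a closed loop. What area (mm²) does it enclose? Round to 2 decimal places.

Apply the shoelace formula to the sequence of (X, Y) vertices; enclosed area = 298.06 mm².

298.06 mm²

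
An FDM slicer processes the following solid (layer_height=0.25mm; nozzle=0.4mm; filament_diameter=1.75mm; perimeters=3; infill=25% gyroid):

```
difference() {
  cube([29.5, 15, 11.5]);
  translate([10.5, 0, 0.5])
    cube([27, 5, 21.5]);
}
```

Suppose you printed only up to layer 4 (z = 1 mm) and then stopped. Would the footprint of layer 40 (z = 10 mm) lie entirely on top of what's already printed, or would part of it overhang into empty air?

entirely on top

Compare the two slices. At z = 1: the cube is present — its section is the full 29.5×15 rectangle (area 442.50 mm²); the 27×5 cube at (10.5, 0) contributes its full rectangle (area 135.00 mm²); Subtracting the remaining from the first: starting from the 29.5×15 cube (442.50 mm²), the 27×5 cube at (10.5, 0) partially overlaps it — only the 95.00 mm² overlap (of its 135.00 mm²) is removed, clipping the outline — area = 347.50 mm². At z = 10: the cube (footprint 29.5×15) is included at this height (area 442.50 mm²); the cube at (10.5, 0) is present — its section is the full 27×5 rectangle (area 135.00 mm²); After the difference (first − rest): starting from the 29.5×15 cube (442.50 mm²), the 27×5 cube at (10.5, 0) partially overlaps it — only the 95.00 mm² overlap (of its 135.00 mm²) is removed, clipping the outline — area = 347.50 mm². Checking containment: the cross-section at z = 10 is a subset of the cross-section at z = 1.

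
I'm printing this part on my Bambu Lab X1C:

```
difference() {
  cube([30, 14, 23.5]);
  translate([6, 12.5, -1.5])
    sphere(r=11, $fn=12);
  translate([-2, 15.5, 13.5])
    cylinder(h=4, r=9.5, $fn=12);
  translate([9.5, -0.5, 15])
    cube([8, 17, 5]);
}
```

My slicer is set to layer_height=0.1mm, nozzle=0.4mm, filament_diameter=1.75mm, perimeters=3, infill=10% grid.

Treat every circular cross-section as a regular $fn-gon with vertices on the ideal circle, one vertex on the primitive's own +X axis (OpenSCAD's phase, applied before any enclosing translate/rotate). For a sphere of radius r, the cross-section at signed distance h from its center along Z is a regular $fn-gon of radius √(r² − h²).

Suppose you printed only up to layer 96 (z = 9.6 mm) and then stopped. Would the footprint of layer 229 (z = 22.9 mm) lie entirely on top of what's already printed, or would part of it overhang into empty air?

entirely on top

Compare the two slices. At z = 9.6: the cube is present — its section is the full 30×14 rectangle (area 420.00 mm²); the sphere at (6, 12.5) does not reach this height (|z−center|=11.100 > r=11); the cylinder at (-2, 15.5) is not intersected at this z (z outside [13.5, 17.5]); the cube at (9.5, -0.5) is not intersected at this z (z outside [15, 20]); Subtracting the remaining from the first: none of the subtracted shapes is present at this height, so the 30×14 cube is unchanged — area = 420.00 mm². At z = 22.9: the cube is present — its section is the full 30×14 rectangle (area 420.00 mm²); the sphere at (6, 12.5) does not reach this height (|z−center|=24.400 > r=11); the cylinder at (-2, 15.5) is not intersected at this z (z outside [13.5, 17.5]); the cube at (9.5, -0.5) does not reach this height (z outside [15, 20]); After the difference (first − rest): none of the subtracted shapes is present at this height, so the 30×14 cube is unchanged — area = 420.00 mm². Checking containment: the cross-section at z = 22.9 is a subset of the cross-section at z = 9.6.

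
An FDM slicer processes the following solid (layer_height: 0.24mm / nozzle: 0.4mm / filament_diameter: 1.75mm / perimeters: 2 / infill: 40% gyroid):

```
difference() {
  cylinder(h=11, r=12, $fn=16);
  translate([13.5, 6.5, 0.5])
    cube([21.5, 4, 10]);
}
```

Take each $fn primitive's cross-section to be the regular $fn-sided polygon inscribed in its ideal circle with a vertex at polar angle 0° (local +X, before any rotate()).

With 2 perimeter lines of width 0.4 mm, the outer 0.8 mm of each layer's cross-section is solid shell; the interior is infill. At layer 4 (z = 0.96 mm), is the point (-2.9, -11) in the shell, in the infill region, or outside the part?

At z = 0.96 mm: the r=12 cylinder contributes a regular 16-gon of circumradius 12; the cube at (13.5, 6.5) (footprint 21.5×4) is included at this height; Subtracting the remaining from the first: starting from the r=12 cylinder, the 21.5×4 cube at (13.5, 6.5) misses the remaining region (no effect) — 1 connected region. Overall, the cross-section is a single solid region. The nearest boundary edge runs (-0.00, -12.00)→(-4.59, -11.09); distance from the point to it = 0.42 mm. The point is inside the cross-section, 0.42 mm from the nearest boundary — within the 0.8 mm shell band (2 × 0.4).

shell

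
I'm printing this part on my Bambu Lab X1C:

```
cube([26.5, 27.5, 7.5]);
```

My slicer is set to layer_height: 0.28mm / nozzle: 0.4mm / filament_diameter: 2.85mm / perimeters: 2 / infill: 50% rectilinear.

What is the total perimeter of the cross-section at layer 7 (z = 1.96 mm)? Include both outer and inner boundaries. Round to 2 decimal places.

At z = 1.96 mm: the cube is present — its section is the full 26.5×27.5 rectangle (perimeter 108.00 mm). Overall, the cross-section is a single solid region. Total boundary length (outer) = 108.00 mm.

108.00 mm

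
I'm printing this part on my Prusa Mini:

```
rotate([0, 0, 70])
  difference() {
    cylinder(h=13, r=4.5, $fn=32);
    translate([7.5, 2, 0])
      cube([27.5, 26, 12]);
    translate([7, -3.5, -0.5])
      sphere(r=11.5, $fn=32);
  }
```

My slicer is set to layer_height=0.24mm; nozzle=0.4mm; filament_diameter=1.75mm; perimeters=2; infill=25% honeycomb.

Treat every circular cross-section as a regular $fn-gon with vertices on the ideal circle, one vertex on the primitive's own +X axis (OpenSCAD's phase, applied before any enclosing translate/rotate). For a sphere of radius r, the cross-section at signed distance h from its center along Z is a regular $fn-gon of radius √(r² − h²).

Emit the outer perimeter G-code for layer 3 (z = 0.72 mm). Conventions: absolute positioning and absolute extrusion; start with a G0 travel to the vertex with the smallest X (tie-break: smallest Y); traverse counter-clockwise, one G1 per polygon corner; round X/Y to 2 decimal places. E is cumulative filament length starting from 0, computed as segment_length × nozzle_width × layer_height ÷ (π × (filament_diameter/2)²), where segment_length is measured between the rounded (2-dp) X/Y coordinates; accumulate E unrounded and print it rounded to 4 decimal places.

At z = 0.72 mm: the cylinder: section is a regular 32-gon, circumradius r=4.5; the cube at (7.5, 2) (footprint 27.5×26) is included at this height; the r=11.5 sphere at (7, -3.5) contributes a regular 32-gon of circumradius √(11.5²−1.22²) = 11.435; After the difference (first − rest): starting from the r=4.5 cylinder, the 27.5×26 cube at (7.5, 2) misses the remaining region (no effect); the r=11.5 sphere at (7, -3.5) partially overlaps it — only the 59.06 mm² overlap (of its 408.17 mm²) is removed, clipping the outline — 1 connected region; (rotated 70° about Z; rotation is an isometry so areas/perimeters/island counts are preserved). The outline is a single polygon with 13 vertices. Extrusion per mm of travel: 0.4 × 0.24 / (π × 0.875²) = 0.039912. Accumulating E over each segment gives final E = 0.5471.

G0 X-4.50 Y-0.20 Z0.72
G1 X-4.37 Y-1.07 E0.0351
G1 X-4.08 Y-1.90 E0.0702
G1 X-3.63 Y-2.66 E0.1055
G1 X-3.04 Y-3.32 E0.1408
G1 X-2.33 Y-3.85 E0.1761
G1 X-1.54 Y-4.23 E0.2111
G1 X-0.68 Y-4.45 E0.2466
G1 X-0.07 Y-4.48 E0.2709
G1 X-0.25 Y-4.40 E0.2788
G1 X-2.04 Y-3.05 E0.3683
G1 X-3.54 Y-1.38 E0.4579
G1 X-4.47 Y0.20 E0.5311
G1 X-4.50 Y-0.20 E0.5471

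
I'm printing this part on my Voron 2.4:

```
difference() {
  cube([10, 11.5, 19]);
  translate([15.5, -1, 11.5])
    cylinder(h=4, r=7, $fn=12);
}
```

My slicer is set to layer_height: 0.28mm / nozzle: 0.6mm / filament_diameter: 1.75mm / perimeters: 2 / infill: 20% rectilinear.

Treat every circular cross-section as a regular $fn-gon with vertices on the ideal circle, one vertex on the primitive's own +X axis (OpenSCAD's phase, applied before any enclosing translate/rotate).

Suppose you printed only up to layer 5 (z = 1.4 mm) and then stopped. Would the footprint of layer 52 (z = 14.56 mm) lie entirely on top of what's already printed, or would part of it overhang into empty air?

entirely on top

Compare the two slices. At z = 1.4: the 10×11.5 cube contributes its full rectangle (area 115.00 mm²); the cylinder at (15.5, -1) does not reach this height (z outside [11.5, 15.5]); Subtracting the remaining from the first: none of the subtracted shapes is present at this height, so the 10×11.5 cube is unchanged — area = 115.00 mm². At z = 14.56: the 10×11.5 cube contributes its full rectangle (area 115.00 mm²); the r=7 cylinder at (15.5, -1) contributes a regular 12-gon of circumradius 7 (area = (12/2)·7.000²·sin(360°/12) = 147.00 mm²); Taking the first minus the rest: starting from the 10×11.5 cube (115.00 mm²), the r=7 cylinder at (15.5, -1) partially overlaps it — only the 2.40 mm² overlap (of its 147.00 mm²) is removed, clipping the outline — area = 112.60 mm². Checking containment: the cross-section at z = 14.56 is a subset of the cross-section at z = 1.4.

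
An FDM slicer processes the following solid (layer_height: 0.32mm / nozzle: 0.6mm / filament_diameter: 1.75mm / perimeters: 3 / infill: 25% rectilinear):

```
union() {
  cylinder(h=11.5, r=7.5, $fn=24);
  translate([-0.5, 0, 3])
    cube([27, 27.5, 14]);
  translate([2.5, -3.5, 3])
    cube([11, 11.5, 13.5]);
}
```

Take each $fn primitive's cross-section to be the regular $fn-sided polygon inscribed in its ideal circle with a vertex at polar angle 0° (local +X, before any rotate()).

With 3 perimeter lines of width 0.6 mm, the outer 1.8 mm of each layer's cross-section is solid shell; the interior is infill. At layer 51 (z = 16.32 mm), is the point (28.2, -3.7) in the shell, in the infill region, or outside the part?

At z = 16.32 mm: the cylinder is absent (z outside [0, 11.5]); the 27×27.5 cube at (-0.5, 0) contributes its full rectangle; the cube at (2.5, -3.5) (footprint 11×11.5) is included at this height; Merging all regions: the regions partially overlap (shared area 88.00 mm²), so overlapping operands fuse into one piece — 1 connected region. Overall, the cross-section is a single solid region. The nearest boundary edge runs (26.50, 27.50)→(26.50, 0.00); distance from the point to it = 4.07 mm. The point is not inside any of the regions above, so it lies outside the cross-section (4.07 mm from the nearest boundary).

outside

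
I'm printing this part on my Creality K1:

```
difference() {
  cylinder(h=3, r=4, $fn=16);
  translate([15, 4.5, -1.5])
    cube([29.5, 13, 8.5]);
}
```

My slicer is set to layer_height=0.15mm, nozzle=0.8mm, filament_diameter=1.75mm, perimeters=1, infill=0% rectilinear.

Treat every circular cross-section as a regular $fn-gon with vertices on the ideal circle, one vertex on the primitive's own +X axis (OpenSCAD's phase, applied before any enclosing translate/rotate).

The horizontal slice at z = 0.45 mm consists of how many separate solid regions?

1

At z = 0.45 mm: the r=4 cylinder gives a regular 16-gon of circumradius 4 (constant along its height); the cube at (15, 4.5) is present — its section is the full 29.5×13 rectangle; Taking the first minus the rest: starting from the r=4 cylinder, the 29.5×13 cube at (15, 4.5) misses the remaining region (no effect) — 1 connected region. The result has 1 disconnected region.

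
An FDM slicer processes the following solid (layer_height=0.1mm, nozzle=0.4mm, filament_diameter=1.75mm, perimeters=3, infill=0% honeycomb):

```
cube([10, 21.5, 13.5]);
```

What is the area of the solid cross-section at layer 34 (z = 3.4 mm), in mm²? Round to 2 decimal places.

At z = 3.4 mm: the cube (footprint 10×21.5) is included at this height (area 215.00 mm²). Overall, the cross-section is a single solid region. Net area = 215.00 mm².

215.00 mm²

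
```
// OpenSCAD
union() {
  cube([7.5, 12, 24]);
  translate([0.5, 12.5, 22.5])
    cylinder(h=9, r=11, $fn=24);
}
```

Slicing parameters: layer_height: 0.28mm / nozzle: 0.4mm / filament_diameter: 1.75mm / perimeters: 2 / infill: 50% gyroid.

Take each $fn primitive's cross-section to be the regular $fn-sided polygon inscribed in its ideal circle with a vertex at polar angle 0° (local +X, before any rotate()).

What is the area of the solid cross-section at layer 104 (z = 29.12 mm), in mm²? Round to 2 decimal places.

375.81 mm²

At z = 29.12 mm: the cube does not reach this height (z outside [0, 24]); the r=11 cylinder at (0.5, 12.5) contributes a regular 24-gon of circumradius 11 (area = (24/2)·11.000²·sin(360°/24) = 375.81 mm²); Combining (union): only the r=11 cylinder at (0.5, 12.5) is present, so the union is just that shape — area = 375.81 mm². Overall, the cross-section is a single solid region. Net area = 375.81 mm².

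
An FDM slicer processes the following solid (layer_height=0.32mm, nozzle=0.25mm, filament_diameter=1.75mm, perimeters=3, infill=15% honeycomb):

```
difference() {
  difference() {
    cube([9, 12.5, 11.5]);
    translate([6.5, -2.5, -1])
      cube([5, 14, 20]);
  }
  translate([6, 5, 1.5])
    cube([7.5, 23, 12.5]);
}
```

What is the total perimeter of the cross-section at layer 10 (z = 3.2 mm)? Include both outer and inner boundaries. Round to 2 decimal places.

38.00 mm

At z = 3.2 mm: the cube is present — its section is the full 9×12.5 rectangle (perimeter 43.00 mm); the cube at (6.5, -2.5) (footprint 5×14) is included at this height (perimeter 38.00 mm); After the difference (first − rest): starting from the 9×12.5 cube, the 5×14 cube at (6.5, -2.5) partially overlaps it — only the 28.75 mm² overlap (of its 70.00 mm²) is removed, clipping the outline — boundary = 43.00 mm; the cube at (6, 5) is present — its section is the full 7.5×23 rectangle (perimeter 61.00 mm); After the difference (first − rest): starting from that combined region, the 7.5×23 cube at (6, 5) partially overlaps it — only the 6.25 mm² overlap (of its 172.50 mm²) is removed, clipping the outline — boundary = 38.00 mm. Overall, the cross-section is a single solid region. Total boundary length (outer) = 38.00 mm.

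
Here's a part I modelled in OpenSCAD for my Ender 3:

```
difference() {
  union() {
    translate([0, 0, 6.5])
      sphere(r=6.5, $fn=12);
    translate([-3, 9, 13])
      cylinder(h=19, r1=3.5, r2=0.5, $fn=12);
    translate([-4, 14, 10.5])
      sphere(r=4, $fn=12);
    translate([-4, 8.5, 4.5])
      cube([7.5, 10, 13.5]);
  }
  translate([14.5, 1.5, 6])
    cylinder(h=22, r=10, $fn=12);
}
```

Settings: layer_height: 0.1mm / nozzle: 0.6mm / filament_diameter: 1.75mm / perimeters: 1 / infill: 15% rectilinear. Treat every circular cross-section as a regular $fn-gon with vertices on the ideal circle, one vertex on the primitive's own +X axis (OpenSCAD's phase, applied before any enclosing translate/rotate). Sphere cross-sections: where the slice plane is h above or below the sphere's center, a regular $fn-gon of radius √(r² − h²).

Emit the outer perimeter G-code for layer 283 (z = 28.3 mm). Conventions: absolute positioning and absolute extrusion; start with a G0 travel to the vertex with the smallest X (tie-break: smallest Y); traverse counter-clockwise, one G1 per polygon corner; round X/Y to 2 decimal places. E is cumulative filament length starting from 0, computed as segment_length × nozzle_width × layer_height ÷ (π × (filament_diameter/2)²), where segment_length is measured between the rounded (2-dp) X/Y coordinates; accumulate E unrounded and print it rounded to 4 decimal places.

G0 X-4.08 Y9.00 Z28.30
G1 X-3.94 Y8.46 E0.0139
G1 X-3.54 Y8.06 E0.0280
G1 X-3.00 Y7.92 E0.0419
G1 X-2.46 Y8.06 E0.0559
G1 X-2.06 Y8.46 E0.0700
G1 X-1.92 Y9.00 E0.0839
G1 X-2.06 Y9.54 E0.0978
G1 X-2.46 Y9.94 E0.1119
G1 X-3.00 Y10.08 E0.1258
G1 X-3.54 Y9.94 E0.1397
G1 X-3.94 Y9.54 E0.1539
G1 X-4.08 Y9.00 E0.1678

At z = 28.3 mm: the sphere is not intersected at this z (|z−center|=21.800 > r=6.5); the cone at (-3, 9) contributes a regular 12-gon of circumradius 1.084 (interpolated between r1=3.5 and r2=0.5 at t=0.805); the sphere at (-4, 14) is absent (|z−center|=17.800 > r=4); the cube at (-4, 8.5) does not reach this height (z outside [4.5, 18]); Taking the union: only the cone at (-3, 9) is present, so the union is just that shape — 1 connected region; the cylinder at (14.5, 1.5) is not intersected at this z (z outside [6, 28]); Taking the first minus the rest: none of the subtracted shapes is present at this height, so the result so far is unchanged — 1 connected region. The outline is a single polygon with 12 vertices. Extrusion per mm of travel: 0.6 × 0.1 / (π × 0.875²) = 0.024945. Accumulating E over each segment gives final E = 0.1678.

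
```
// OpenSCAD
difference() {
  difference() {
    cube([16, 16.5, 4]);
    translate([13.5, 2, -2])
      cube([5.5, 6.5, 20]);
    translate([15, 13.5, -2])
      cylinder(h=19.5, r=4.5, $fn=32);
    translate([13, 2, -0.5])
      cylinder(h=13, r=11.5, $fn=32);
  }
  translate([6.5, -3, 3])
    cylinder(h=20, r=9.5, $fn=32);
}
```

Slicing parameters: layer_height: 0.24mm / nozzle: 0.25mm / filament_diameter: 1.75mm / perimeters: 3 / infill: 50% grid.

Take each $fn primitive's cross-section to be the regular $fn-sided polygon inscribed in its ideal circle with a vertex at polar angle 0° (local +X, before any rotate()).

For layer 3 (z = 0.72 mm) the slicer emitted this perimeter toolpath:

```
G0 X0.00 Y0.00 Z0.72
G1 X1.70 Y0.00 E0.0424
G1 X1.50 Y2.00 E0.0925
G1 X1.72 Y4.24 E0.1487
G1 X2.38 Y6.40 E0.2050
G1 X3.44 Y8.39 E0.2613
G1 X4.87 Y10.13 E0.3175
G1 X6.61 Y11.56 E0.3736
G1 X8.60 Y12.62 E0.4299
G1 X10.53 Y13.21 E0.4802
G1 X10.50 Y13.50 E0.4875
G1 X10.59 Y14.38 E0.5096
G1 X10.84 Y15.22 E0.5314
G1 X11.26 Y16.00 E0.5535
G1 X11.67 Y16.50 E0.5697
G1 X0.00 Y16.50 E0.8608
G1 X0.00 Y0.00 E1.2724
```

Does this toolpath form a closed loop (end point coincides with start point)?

Start point (G0): (0.00, 0.00). End point (last G1): the path returns to the start — closed.

yes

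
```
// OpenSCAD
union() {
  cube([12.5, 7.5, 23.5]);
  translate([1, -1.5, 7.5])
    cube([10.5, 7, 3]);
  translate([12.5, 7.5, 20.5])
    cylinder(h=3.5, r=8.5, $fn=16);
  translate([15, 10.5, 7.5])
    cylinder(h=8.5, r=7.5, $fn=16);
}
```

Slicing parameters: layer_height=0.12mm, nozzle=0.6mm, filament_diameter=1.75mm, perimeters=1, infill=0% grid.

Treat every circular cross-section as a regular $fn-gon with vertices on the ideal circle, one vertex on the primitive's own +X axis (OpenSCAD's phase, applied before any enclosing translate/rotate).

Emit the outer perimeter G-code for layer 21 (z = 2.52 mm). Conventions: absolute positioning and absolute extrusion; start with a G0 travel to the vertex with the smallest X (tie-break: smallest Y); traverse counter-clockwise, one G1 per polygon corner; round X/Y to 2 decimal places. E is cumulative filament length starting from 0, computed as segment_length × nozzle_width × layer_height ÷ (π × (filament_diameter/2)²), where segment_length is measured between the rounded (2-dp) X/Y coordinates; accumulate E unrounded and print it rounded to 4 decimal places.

G0 X0.00 Y0.00 Z2.52
G1 X12.50 Y0.00 E0.3742
G1 X12.50 Y7.50 E0.5987
G1 X0.00 Y7.50 E0.9729
G1 X0.00 Y0.00 E1.1974

At z = 2.52 mm: the 12.5×7.5 cube contributes its full rectangle; the cube at (1, -1.5) is not intersected at this z (z outside [7.5, 10.5]); the cylinder at (12.5, 7.5) does not reach this height (z outside [20.5, 24]); the cylinder at (15, 10.5) is absent (z outside [7.5, 16]); Merging all regions: only the 12.5×7.5 cube is present, so the union is just that shape — 1 connected region. The outline is a single polygon with 4 vertices. Extrusion per mm of travel: 0.6 × 0.12 / (π × 0.875²) = 0.029934. Accumulating E over each segment gives final E = 1.1974.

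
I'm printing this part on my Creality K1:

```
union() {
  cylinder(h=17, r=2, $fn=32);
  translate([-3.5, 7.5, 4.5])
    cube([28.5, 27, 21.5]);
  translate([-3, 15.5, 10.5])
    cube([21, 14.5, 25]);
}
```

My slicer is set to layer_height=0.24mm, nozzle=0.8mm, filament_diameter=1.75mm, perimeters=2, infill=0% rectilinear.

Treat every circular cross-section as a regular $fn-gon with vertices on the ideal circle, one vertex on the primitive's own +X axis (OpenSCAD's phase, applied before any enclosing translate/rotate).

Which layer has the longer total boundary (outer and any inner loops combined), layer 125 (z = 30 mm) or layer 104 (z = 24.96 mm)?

layer 104 (z = 24.96 mm)

Layer 125 (z = 30): the cylinder does not reach this height (z outside [0, 17]); the cube at (-3.5, 7.5) does not reach this height (z outside [4.5, 26]); the 21×14.5 cube at (-3, 15.5) contributes its full rectangle (perimeter 71.00 mm); Combining (union): only the 21×14.5 cube at (-3, 15.5) is present, so the union is just that shape — boundary = 71.00 mm. So its perimeter = 71.00 mm. Layer 104 (z = 24.96): the cylinder does not reach this height (z outside [0, 17]); the 28.5×27 cube at (-3.5, 7.5) contributes its full rectangle (perimeter 111.00 mm); the cube at (-3, 15.5) (footprint 21×14.5) is included at this height (perimeter 71.00 mm); Taking the union: the 21×14.5 cube at (-3, 15.5) lies entirely inside the 28.5×27 cube at (-3.5, 7.5), so the union is just the 28.5×27 cube at (-3.5, 7.5) — boundary = 111.00 mm. So its perimeter = 111.00 mm. Layer 104 is larger (111.00 vs 71.00 mm).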